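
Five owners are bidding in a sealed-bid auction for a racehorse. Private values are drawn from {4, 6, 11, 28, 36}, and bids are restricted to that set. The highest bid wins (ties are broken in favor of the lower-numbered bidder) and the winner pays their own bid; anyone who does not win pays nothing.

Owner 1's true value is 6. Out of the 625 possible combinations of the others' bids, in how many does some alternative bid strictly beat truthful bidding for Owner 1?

1

Others bid (4, 4, 4, 4): truth gives 0; bid 4 gives 2 > 0. Violating.
Others bid (4, 4, 4, 6): truth gives 0; no alternative beats it.
Others bid (4, 4, 4, 11): truth gives 0; no alternative beats it.
(Checking all 625 profiles: 1 has a profitable deviation, 624 do not.)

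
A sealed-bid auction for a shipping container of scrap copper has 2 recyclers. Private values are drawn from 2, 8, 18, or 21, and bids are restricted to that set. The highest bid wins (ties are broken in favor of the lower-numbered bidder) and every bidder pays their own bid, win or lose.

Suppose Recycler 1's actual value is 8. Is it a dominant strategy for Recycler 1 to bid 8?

No

Consider the case where Recycler 2 bids 2.
Truthful bid 8: wins, pays 8, utility 8 - 8 = 0.
Bid 2 instead: wins, pays 2, utility 8 - 2 = 6.
Since 6 > 0, bidding 2 is strictly better here, so truthful bidding is not dominant.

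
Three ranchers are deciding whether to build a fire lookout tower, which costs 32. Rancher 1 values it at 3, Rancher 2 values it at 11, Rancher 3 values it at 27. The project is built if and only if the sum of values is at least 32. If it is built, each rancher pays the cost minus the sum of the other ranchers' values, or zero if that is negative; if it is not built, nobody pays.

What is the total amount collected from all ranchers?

Total value 41 ≥ cost 32, so it is built.
Rancher 1: others sum to 38; max(0, 32 - 38) = 0.
Rancher 2: others sum to 30; max(0, 32 - 30) = 2.
Rancher 3: others sum to 14; max(0, 32 - 14) = 18.
Total collected = 0 + 2 + 18 = 20.

20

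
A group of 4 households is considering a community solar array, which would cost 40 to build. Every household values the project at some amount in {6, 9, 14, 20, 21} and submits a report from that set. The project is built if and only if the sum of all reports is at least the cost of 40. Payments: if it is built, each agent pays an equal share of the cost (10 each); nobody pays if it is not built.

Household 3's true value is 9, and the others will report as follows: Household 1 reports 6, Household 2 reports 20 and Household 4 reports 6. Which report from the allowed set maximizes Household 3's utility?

Report 6: project not built, utility 0.
Report 9: project built, pays 10, utility 9 - 10 = -1.
Report 14: project built, pays 10, utility 9 - 10 = -1.
Report 20: project built, pays 10, utility 9 - 10 = -1.
Report 21: project built, pays 10, utility 9 - 10 = -1.
The best choice is 6 with utility 0.

6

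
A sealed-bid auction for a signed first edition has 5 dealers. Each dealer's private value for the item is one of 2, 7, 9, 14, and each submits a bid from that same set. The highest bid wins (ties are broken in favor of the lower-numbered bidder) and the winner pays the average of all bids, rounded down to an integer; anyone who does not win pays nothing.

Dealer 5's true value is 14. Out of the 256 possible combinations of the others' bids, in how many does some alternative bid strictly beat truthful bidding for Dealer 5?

Others bid (2, 2, 2, 2): truth gives 10; bid 7 gives 11 > 10. Violating.
Others bid (2, 2, 2, 7): truth gives 9; bid 9 gives 10 > 9. Violating.
Others bid (2, 2, 7, 2): truth gives 9; bid 9 gives 10 > 9. Violating.
Others bid (2, 2, 7, 7): truth gives 8; bid 9 gives 9 > 8. Violating.
Others bid (2, 2, 2, 9): truth gives 9; no alternative beats it.
Others bid (2, 2, 2, 14): truth gives 0; no alternative beats it.
(Checking all 256 profiles: 16 have a profitable deviation, 240 do not.)

16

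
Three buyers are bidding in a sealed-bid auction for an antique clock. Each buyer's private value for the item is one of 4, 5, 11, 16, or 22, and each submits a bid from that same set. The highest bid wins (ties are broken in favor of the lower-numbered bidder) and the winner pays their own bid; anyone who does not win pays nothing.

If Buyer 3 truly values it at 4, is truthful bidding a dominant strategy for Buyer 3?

Check each profile of the others' bids and compare truth against every alternative bid.
Others bid (4, 4): truth gives 0, best alternative gives -1.
Others bid (4, 5): truth gives 0, best alternative gives 0.
Others bid (4, 11): truth gives 0, best alternative gives 0.
Others bid (4, 16): truth gives 0, best alternative gives 0.
Others bid (4, 22): truth gives 0, best alternative gives 0.
Others bid (5, 4): truth gives 0, best alternative gives 0.
(Remaining 19 profiles checked similarly; truth is weakly best in each.)
In every case the truthful bid is at least as good as any alternative, so it is a dominant strategy.

Yes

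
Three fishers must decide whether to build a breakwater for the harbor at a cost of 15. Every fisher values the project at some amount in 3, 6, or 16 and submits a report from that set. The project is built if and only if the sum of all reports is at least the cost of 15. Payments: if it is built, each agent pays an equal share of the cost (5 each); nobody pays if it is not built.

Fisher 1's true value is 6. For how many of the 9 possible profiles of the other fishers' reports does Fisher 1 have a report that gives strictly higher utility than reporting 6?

1

Others report (3, 3): truth gives 0; report 16 gives 1 > 0. Violating.
Others report (3, 6): truth gives 1; no alternative beats it.
Others report (3, 16): truth gives 1; no alternative beats it.
(Checking all 9 profiles: 1 has a profitable deviation, 8 do not.)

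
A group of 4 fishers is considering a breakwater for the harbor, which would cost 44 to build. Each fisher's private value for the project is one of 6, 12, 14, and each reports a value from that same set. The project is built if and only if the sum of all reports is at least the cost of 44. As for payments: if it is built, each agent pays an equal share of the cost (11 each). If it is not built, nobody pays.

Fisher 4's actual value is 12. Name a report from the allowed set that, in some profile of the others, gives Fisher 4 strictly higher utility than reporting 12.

Suppose Fisher 1 reports 6, Fisher 2 reports 12 and Fisher 3 reports 12.
Report 12: project not built, utility 0.
Report 14: project built, pays 11, utility 12 - 11 = 1.
So reporting 14 beats truth here (1 > 0).

14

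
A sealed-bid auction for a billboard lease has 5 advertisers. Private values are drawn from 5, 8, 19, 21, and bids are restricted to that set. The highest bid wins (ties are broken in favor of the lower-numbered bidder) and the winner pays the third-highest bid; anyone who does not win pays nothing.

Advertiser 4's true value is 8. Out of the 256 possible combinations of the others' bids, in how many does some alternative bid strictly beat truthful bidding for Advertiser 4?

8

Others bid (5, 5, 5, 19): truth gives 0; bid 19 gives 3 > 0. Violating.
Others bid (5, 5, 5, 21): truth gives 0; bid 21 gives 3 > 0. Violating.
Others bid (5, 5, 8, 5): truth gives 0; bid 19 gives 3 > 0. Violating.
Others bid (5, 5, 19, 5): truth gives 0; bid 21 gives 3 > 0. Violating.
Others bid (5, 5, 5, 5): truth gives 3; no alternative beats it.
Others bid (5, 5, 5, 8): truth gives 3; no alternative beats it.
(Checking all 256 profiles: 8 have a profitable deviation, 248 do not.)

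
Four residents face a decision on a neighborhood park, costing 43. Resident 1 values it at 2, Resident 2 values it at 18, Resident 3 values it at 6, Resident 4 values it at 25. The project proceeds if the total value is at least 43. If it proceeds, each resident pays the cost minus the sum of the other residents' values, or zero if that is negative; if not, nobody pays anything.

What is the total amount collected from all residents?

27

Total value 51 ≥ cost 43, so it is built.
Resident 1: others sum to 49; max(0, 43 - 49) = 0.
Resident 2: others sum to 33; max(0, 43 - 33) = 10.
Resident 3: others sum to 45; max(0, 43 - 45) = 0.
Resident 4: others sum to 26; max(0, 43 - 26) = 17.
Total collected = 0 + 10 + 0 + 17 = 27.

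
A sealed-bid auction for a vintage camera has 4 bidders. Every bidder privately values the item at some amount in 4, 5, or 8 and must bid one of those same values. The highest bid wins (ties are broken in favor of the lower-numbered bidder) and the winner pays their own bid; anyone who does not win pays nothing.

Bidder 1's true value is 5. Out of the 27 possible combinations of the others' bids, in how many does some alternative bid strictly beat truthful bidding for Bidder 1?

Others bid (4, 4, 4): truth gives 0; bid 4 gives 1 > 0. Violating.
Others bid (4, 4, 5): truth gives 0; no alternative beats it.
Others bid (4, 4, 8): truth gives 0; no alternative beats it.
(Checking all 27 profiles: 1 has a profitable deviation, 26 do not.)

1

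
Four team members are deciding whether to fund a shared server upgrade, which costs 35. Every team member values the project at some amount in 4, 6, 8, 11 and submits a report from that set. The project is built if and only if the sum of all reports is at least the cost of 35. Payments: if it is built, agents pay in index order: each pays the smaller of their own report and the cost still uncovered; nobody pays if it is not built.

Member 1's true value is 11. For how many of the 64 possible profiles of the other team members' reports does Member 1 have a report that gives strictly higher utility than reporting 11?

10

Others report (6, 11, 11): truth gives 0; report 8 gives 3 > 0. Violating.
Others report (8, 8, 11): truth gives 0; report 8 gives 3 > 0. Violating.
Others report (8, 11, 8): truth gives 0; report 8 gives 3 > 0. Violating.
Others report (8, 11, 11): truth gives 0; report 6 gives 5 > 0. Violating.
Others report (4, 4, 4): truth gives 0; no alternative beats it.
Others report (4, 4, 6): truth gives 0; no alternative beats it.
(Checking all 64 profiles: 10 have a profitable deviation, 54 do not.)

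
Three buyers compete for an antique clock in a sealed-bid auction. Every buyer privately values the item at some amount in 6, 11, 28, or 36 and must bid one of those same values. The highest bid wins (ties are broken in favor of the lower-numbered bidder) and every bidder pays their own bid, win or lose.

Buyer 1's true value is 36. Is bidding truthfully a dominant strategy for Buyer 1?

Consider the case where Buyer 2 bids 6 and Buyer 3 bids 6.
Truthful bid 36: wins, pays 36, utility 36 - 36 = 0.
Bid 6 instead: wins, pays 6, utility 36 - 6 = 30.
Since 30 > 0, bidding 6 is strictly better here, so truthful bidding is not dominant.

No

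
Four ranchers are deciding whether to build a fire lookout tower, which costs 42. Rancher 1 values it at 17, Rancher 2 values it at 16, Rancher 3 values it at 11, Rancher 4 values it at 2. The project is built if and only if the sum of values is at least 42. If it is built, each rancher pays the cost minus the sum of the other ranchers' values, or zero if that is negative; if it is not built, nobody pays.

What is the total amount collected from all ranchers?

32

Total value 46 ≥ cost 42, so it is built.
Rancher 1: others sum to 29; max(0, 42 - 29) = 13.
Rancher 2: others sum to 30; max(0, 42 - 30) = 12.
Rancher 3: others sum to 35; max(0, 42 - 35) = 7.
Rancher 4: others sum to 44; max(0, 42 - 44) = 0.
Total collected = 13 + 12 + 7 + 0 = 32.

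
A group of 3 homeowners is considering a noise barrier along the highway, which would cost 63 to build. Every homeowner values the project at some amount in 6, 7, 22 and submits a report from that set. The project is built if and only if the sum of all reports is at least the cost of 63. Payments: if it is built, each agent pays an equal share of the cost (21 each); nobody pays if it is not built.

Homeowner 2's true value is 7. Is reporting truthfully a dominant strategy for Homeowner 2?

Check each profile of the others' reports and compare truth against every alternative report.
Others report (6, 6): truth gives 0, best alternative gives 0.
Others report (6, 7): truth gives 0, best alternative gives 0.
Others report (6, 22): truth gives 0, best alternative gives 0.
Others report (7, 6): truth gives 0, best alternative gives 0.
Others report (7, 7): truth gives 0, best alternative gives 0.
Others report (7, 22): truth gives 0, best alternative gives 0.
(Remaining 3 profiles checked similarly; truth is weakly best in each.)
In every case the truthful report is at least as good as any alternative, so it is a dominant strategy.

Yes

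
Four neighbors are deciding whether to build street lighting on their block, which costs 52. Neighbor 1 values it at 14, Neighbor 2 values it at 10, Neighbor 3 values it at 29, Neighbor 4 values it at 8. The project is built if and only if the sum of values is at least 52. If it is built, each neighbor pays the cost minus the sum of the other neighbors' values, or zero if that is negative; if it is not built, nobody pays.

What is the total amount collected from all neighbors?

Total value 61 ≥ cost 52, so it is built.
Neighbor 1: others sum to 47; max(0, 52 - 47) = 5.
Neighbor 2: others sum to 51; max(0, 52 - 51) = 1.
Neighbor 3: others sum to 32; max(0, 52 - 32) = 20.
Neighbor 4: others sum to 53; max(0, 52 - 53) = 0.
Total collected = 5 + 1 + 20 + 0 = 26.

26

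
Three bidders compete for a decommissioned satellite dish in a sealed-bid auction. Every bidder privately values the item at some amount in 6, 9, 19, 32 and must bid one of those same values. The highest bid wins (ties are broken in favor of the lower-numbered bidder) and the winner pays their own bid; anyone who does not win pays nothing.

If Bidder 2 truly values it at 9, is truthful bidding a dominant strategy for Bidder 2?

Check each profile of the others' bids and compare truth against every alternative bid.
Others bid (6, 6): truth gives 0, best alternative gives 0.
Others bid (6, 9): truth gives 0, best alternative gives 0.
Others bid (6, 19): truth gives 0, best alternative gives 0.
Others bid (6, 32): truth gives 0, best alternative gives 0.
Others bid (9, 6): truth gives 0, best alternative gives 0.
Others bid (9, 9): truth gives 0, best alternative gives 0.
(Remaining 10 profiles checked similarly; truth is weakly best in each.)
In every case the truthful bid is at least as good as any alternative, so it is a dominant strategy.

Yes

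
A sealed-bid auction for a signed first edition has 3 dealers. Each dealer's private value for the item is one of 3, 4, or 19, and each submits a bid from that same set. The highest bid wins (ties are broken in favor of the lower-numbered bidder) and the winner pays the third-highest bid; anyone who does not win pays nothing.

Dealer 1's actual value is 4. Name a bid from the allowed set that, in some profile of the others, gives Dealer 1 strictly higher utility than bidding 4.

Suppose Dealer 2 bids 3 and Dealer 3 bids 19.
Bid 4: loses, pays 0, utility 0.
Bid 19: wins, pays 3, utility 4 - 3 = 1.
So bidding 19 beats truth here (1 > 0).

19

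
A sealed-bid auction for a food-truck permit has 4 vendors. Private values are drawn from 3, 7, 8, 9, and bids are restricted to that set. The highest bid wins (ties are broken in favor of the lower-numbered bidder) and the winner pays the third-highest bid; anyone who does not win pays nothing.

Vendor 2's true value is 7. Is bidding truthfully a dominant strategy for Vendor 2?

No

Consider the case where Vendor 1 bids 3, Vendor 3 bids 3 and Vendor 4 bids 8.
Truthful bid 7: loses, pays 0, utility 0.
Bid 8 instead: wins, pays 3, utility 7 - 3 = 4.
Since 4 > 0, bidding 8 is strictly better here, so truthful bidding is not dominant.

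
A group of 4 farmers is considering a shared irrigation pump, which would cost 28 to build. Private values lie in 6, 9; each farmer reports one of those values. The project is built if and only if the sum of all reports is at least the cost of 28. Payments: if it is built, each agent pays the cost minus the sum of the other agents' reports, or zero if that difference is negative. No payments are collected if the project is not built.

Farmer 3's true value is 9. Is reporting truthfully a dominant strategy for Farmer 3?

Check each profile of the others' reports and compare truth against every alternative report.
Others report (6, 6, 9): truth gives 2, best alternative gives 0.
Others report (6, 9, 6): truth gives 2, best alternative gives 0.
Others report (9, 6, 6): truth gives 2, best alternative gives 0.
Others report (9, 9, 9): truth gives 8, best alternative gives 8.
Others report (6, 9, 9): truth gives 5, best alternative gives 5.
Others report (9, 6, 9): truth gives 5, best alternative gives 5.
(Remaining 2 profiles checked similarly; truth is weakly best in each.)
In every case the truthful report is at least as good as any alternative, so it is a dominant strategy.

Yes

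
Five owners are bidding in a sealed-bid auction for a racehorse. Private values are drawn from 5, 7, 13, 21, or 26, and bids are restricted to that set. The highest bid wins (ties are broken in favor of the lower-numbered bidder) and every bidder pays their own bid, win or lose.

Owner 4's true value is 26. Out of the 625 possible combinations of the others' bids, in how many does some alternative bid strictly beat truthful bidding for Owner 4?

Others bid (5, 5, 5, 5): truth gives 0; bid 7 gives 19 > 0. Violating.
Others bid (5, 5, 5, 7): truth gives 0; bid 7 gives 19 > 0. Violating.
Others bid (5, 5, 5, 13): truth gives 0; bid 13 gives 13 > 0. Violating.
Others bid (5, 5, 5, 21): truth gives 0; bid 21 gives 5 > 0. Violating.
Others bid (5, 5, 5, 26): truth gives 0; no alternative beats it.
Others bid (5, 5, 7, 26): truth gives 0; no alternative beats it.
(Checking all 625 profiles: 413 have a profitable deviation, 212 do not.)

413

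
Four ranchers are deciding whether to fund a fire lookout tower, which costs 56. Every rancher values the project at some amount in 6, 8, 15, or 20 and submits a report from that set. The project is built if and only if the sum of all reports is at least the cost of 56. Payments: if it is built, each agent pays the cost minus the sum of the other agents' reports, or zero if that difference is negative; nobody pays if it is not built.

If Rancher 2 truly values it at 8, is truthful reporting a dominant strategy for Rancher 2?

Yes

Check each profile of the others' reports and compare truth against every alternative report.
Others report (20, 20, 20): truth gives 8, best alternative gives 8.
Others report (15, 20, 20): truth gives 7, best alternative gives 7.
Others report (20, 15, 20): truth gives 7, best alternative gives 7.
Others report (20, 20, 15): truth gives 7, best alternative gives 7.
Others report (15, 15, 20): truth gives 2, best alternative gives 2.
Others report (15, 20, 15): truth gives 2, best alternative gives 2.
(Remaining 58 profiles checked similarly; truth is weakly best in each.)
In every case the truthful report is at least as good as any alternative, so it is a dominant strategy.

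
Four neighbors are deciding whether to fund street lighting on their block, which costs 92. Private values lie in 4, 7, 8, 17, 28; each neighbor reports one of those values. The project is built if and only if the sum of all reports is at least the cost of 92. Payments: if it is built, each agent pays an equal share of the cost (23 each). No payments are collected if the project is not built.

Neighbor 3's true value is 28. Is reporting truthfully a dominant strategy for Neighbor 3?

Yes

Check each profile of the others' reports and compare truth against every alternative report.
Others report (8, 28, 28): truth gives 5, best alternative gives 0.
Others report (17, 28, 28): truth gives 5, best alternative gives 0.
Others report (28, 8, 28): truth gives 5, best alternative gives 0.
Others report (28, 17, 28): truth gives 5, best alternative gives 0.
Others report (28, 28, 8): truth gives 5, best alternative gives 0.
Others report (28, 28, 17): truth gives 5, best alternative gives 0.
(Remaining 119 profiles checked similarly; truth is weakly best in each.)
In every case the truthful report is at least as good as any alternative, so it is a dominant strategy.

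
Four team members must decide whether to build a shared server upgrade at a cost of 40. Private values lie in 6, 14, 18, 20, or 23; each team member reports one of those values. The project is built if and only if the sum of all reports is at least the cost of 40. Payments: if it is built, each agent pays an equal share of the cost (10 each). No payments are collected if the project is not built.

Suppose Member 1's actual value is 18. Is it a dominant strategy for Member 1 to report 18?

Consider the case where Member 2 reports 6, Member 3 reports 6 and Member 4 reports 6.
Truthful report 18: project not built, utility 0.
Report 23 instead: project built, pays 10, utility 18 - 10 = 8.
Since 8 > 0, reporting 23 is strictly better here, so truthful reporting is not dominant.

No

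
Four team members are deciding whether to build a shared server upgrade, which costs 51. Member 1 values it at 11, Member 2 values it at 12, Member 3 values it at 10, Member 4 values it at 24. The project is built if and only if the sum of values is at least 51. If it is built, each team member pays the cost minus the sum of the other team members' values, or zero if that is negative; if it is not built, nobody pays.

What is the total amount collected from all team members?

Total value 57 ≥ cost 51, so it is built.
Member 1: others sum to 46; max(0, 51 - 46) = 5.
Member 2: others sum to 45; max(0, 51 - 45) = 6.
Member 3: others sum to 47; max(0, 51 - 47) = 4.
Member 4: others sum to 33; max(0, 51 - 33) = 18.
Total collected = 5 + 6 + 4 + 18 = 33.

33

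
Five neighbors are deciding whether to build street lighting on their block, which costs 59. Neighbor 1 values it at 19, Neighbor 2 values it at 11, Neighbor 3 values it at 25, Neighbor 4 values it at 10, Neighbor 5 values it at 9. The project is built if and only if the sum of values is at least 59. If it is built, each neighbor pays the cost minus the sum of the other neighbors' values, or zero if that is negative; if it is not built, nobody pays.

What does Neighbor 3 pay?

Total value 74 ≥ cost 59, so the project is built.
The other neighbors' values sum to 49.
Cost minus that sum is 59 - 49 = 10.

10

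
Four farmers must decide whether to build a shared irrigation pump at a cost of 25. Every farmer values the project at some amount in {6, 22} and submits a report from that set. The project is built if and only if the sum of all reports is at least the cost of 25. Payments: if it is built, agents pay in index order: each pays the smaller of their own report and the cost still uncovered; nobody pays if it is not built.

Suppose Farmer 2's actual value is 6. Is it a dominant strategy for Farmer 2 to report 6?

Yes

Check each profile of the others' reports and compare truth against every alternative report.
Others report (6, 6, 6): truth gives 0, best alternative gives -13.
Others report (6, 6, 22): truth gives 0, best alternative gives -13.
Others report (6, 22, 6): truth gives 0, best alternative gives -13.
Others report (6, 22, 22): truth gives 0, best alternative gives -13.
Others report (22, 6, 6): truth gives 3, best alternative gives 3.
Others report (22, 6, 22): truth gives 3, best alternative gives 3.
(Remaining 2 profiles checked similarly; truth is weakly best in each.)
In every case the truthful report is at least as good as any alternative, so it is a dominant strategy.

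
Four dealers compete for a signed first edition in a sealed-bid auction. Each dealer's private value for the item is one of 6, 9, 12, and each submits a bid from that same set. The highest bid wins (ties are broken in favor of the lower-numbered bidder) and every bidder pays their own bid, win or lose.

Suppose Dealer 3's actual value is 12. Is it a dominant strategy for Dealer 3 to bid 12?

No

Consider the case where Dealer 1 bids 6, Dealer 2 bids 6 and Dealer 4 bids 6.
Truthful bid 12: wins, pays 12, utility 12 - 12 = 0.
Bid 9 instead: wins, pays 9, utility 12 - 9 = 3.
Since 3 > 0, bidding 9 is strictly better here, so truthful bidding is not dominant.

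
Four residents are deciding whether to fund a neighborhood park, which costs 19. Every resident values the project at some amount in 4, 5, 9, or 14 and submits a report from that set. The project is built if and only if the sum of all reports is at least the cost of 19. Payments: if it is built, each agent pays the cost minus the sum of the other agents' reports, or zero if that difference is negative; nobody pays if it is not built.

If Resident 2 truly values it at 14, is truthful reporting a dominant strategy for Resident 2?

Yes

Check each profile of the others' reports and compare truth against every alternative report.
Others report (4, 4, 14): truth gives 14, best alternative gives 14.
Others report (4, 5, 14): truth gives 14, best alternative gives 14.
Others report (4, 9, 9): truth gives 14, best alternative gives 14.
Others report (4, 9, 14): truth gives 14, best alternative gives 14.
Others report (4, 14, 4): truth gives 14, best alternative gives 14.
Others report (4, 14, 5): truth gives 14, best alternative gives 14.
(Remaining 58 profiles checked similarly; truth is weakly best in each.)
In every case the truthful report is at least as good as any alternative, so it is a dominant strategy.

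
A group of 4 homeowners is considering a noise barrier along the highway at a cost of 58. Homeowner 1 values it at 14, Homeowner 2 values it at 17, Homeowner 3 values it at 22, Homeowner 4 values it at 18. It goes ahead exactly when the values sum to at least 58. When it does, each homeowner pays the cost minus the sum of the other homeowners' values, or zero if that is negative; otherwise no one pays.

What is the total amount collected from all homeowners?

Total value 71 ≥ cost 58, so it is built.
Homeowner 1: others sum to 57; max(0, 58 - 57) = 1.
Homeowner 2: others sum to 54; max(0, 58 - 54) = 4.
Homeowner 3: others sum to 49; max(0, 58 - 49) = 9.
Homeowner 4: others sum to 53; max(0, 58 - 53) = 5.
Total collected = 1 + 4 + 9 + 5 = 19.

19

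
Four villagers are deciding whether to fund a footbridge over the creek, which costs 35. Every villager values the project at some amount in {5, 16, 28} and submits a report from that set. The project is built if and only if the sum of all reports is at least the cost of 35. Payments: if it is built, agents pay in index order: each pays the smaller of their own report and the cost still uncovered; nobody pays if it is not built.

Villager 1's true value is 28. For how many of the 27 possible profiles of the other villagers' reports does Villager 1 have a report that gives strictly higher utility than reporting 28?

26

Others report (5, 5, 16): truth gives 0; report 16 gives 12 > 0. Violating.
Others report (5, 5, 28): truth gives 0; report 5 gives 23 > 0. Violating.
Others report (5, 16, 5): truth gives 0; report 16 gives 12 > 0. Violating.
Others report (5, 16, 16): truth gives 0; report 5 gives 23 > 0. Violating.
Others report (5, 5, 5): truth gives 0; no alternative beats it.
(Checking all 27 profiles: 26 have a profitable deviation, 1 does not.)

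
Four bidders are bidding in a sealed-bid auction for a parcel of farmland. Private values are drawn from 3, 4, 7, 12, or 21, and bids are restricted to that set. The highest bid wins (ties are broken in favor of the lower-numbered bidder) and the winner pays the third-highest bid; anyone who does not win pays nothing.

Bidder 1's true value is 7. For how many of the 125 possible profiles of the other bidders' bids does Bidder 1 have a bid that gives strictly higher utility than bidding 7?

24

Others bid (3, 3, 12): truth gives 0; bid 12 gives 4 > 0. Violating.
Others bid (3, 3, 21): truth gives 0; bid 21 gives 4 > 0. Violating.
Others bid (3, 4, 12): truth gives 0; bid 12 gives 3 > 0. Violating.
Others bid (3, 4, 21): truth gives 0; bid 21 gives 3 > 0. Violating.
Others bid (3, 3, 3): truth gives 4; no alternative beats it.
Others bid (3, 3, 4): truth gives 4; no alternative beats it.
(Checking all 125 profiles: 24 have a profitable deviation, 101 do not.)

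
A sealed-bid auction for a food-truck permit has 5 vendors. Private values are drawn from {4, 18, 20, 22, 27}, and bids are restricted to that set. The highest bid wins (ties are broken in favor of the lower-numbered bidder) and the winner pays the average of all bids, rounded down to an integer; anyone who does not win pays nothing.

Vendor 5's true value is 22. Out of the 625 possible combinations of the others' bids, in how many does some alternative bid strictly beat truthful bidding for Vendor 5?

Others bid (4, 4, 4, 4): truth gives 15; bid 18 gives 16 > 15. Violating.
Others bid (4, 4, 4, 22): truth gives 0; bid 27 gives 10 > 0. Violating.
Others bid (4, 4, 18, 18): truth gives 9; bid 20 gives 10 > 9. Violating.
Others bid (4, 4, 18, 22): truth gives 0; bid 27 gives 7 > 0. Violating.
Others bid (4, 4, 4, 18): truth gives 12; no alternative beats it.
Others bid (4, 4, 4, 20): truth gives 12; no alternative beats it.
(Checking all 625 profiles: 171 have a profitable deviation, 454 do not.)

171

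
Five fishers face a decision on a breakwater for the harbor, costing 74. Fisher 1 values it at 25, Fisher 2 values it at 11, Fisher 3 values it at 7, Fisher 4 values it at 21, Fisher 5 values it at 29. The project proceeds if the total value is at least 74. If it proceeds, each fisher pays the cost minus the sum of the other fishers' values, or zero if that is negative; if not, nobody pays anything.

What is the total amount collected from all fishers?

Total value 93 ≥ cost 74, so it is built.
Fisher 1: others sum to 68; max(0, 74 - 68) = 6.
Fisher 2: others sum to 82; max(0, 74 - 82) = 0.
Fisher 3: others sum to 86; max(0, 74 - 86) = 0.
Fisher 4: others sum to 72; max(0, 74 - 72) = 2.
Fisher 5: others sum to 64; max(0, 74 - 64) = 10.
Total collected = 6 + 0 + 0 + 2 + 10 = 18.

18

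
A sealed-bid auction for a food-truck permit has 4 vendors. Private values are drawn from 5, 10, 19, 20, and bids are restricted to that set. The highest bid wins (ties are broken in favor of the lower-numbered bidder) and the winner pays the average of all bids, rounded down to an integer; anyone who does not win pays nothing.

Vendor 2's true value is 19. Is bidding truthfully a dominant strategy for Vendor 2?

Consider the case where Vendor 1 bids 5, Vendor 3 bids 5 and Vendor 4 bids 5.
Truthful bid 19: wins, pays 8, utility 19 - 8 = 11.
Bid 10 instead: wins, pays 6, utility 19 - 6 = 13.
Since 13 > 11, bidding 10 is strictly better here, so truthful bidding is not dominant.

No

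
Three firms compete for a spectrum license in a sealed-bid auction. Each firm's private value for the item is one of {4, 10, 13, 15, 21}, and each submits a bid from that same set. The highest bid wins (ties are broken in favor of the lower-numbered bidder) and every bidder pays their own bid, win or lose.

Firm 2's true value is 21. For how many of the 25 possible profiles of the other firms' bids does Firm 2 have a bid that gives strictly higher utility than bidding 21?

17

Others bid (4, 4): truth gives 0; bid 10 gives 11 > 0. Violating.
Others bid (4, 10): truth gives 0; bid 10 gives 11 > 0. Violating.
Others bid (4, 13): truth gives 0; bid 13 gives 8 > 0. Violating.
Others bid (4, 15): truth gives 0; bid 15 gives 6 > 0. Violating.
Others bid (4, 21): truth gives 0; no alternative beats it.
Others bid (10, 21): truth gives 0; no alternative beats it.
(Checking all 25 profiles: 17 have a profitable deviation, 8 do not.)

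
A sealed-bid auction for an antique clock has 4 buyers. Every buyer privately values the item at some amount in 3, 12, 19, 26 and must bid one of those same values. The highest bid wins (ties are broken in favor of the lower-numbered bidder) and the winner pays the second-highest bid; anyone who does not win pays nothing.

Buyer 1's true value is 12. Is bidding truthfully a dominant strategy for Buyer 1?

Check each profile of the others' bids and compare truth against every alternative bid.
Others bid (3, 3, 3): truth gives 9, best alternative gives 9.
Others bid (3, 3, 12): truth gives 0, best alternative gives 0.
Others bid (3, 3, 19): truth gives 0, best alternative gives 0.
Others bid (3, 3, 26): truth gives 0, best alternative gives 0.
Others bid (3, 12, 3): truth gives 0, best alternative gives 0.
Others bid (3, 12, 12): truth gives 0, best alternative gives 0.
(Remaining 58 profiles checked similarly; truth is weakly best in each.)
In every case the truthful bid is at least as good as any alternative, so it is a dominant strategy.

Yes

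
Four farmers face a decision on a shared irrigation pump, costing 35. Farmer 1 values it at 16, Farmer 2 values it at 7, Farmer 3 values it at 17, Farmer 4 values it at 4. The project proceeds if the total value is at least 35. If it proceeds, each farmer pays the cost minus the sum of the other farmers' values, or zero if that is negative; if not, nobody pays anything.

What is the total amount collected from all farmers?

Total value 44 ≥ cost 35, so it is built.
Farmer 1: others sum to 28; max(0, 35 - 28) = 7.
Farmer 2: others sum to 37; max(0, 35 - 37) = 0.
Farmer 3: others sum to 27; max(0, 35 - 27) = 8.
Farmer 4: others sum to 40; max(0, 35 - 40) = 0.
Total collected = 7 + 0 + 8 + 0 = 15.

15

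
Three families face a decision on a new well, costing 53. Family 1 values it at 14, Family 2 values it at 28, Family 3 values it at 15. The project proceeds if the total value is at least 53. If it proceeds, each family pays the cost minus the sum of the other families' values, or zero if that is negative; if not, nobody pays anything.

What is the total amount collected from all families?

Total value 57 ≥ cost 53, so it is built.
Family 1: others sum to 43; max(0, 53 - 43) = 10.
Family 2: others sum to 29; max(0, 53 - 29) = 24.
Family 3: others sum to 42; max(0, 53 - 42) = 11.
Total collected = 10 + 24 + 11 = 45.

45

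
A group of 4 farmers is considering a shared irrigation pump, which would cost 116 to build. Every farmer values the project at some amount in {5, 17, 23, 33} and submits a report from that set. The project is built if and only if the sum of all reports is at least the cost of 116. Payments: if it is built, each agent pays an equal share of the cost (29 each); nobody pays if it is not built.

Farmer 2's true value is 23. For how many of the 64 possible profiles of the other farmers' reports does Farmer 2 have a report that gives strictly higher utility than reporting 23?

1

Others report (33, 33, 33): truth gives -6; report 5 gives 0 > -6. Violating.
Others report (5, 5, 5): truth gives 0; no alternative beats it.
Others report (5, 5, 17): truth gives 0; no alternative beats it.
(Checking all 64 profiles: 1 has a profitable deviation, 63 do not.)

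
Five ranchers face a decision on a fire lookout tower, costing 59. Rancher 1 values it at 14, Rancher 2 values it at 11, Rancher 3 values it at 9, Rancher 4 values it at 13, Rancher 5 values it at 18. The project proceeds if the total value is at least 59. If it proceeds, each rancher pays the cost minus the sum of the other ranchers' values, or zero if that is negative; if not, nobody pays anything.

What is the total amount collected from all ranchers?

35

Total value 65 ≥ cost 59, so it is built.
Rancher 1: others sum to 51; max(0, 59 - 51) = 8.
Rancher 2: others sum to 54; max(0, 59 - 54) = 5.
Rancher 3: others sum to 56; max(0, 59 - 56) = 3.
Rancher 4: others sum to 52; max(0, 59 - 52) = 7.
Rancher 5: others sum to 47; max(0, 59 - 47) = 12.
Total collected = 8 + 5 + 3 + 7 + 12 = 35.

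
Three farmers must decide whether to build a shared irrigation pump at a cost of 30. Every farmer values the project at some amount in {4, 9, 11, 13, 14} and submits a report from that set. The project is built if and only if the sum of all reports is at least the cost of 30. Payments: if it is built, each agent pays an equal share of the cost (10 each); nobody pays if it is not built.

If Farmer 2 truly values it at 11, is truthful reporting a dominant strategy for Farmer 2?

Consider the case where Farmer 1 reports 4 and Farmer 3 reports 13.
Truthful report 11: project not built, utility 0.
Report 13 instead: project built, pays 10, utility 11 - 10 = 1.
Since 1 > 0, reporting 13 is strictly better here, so truthful reporting is not dominant.

No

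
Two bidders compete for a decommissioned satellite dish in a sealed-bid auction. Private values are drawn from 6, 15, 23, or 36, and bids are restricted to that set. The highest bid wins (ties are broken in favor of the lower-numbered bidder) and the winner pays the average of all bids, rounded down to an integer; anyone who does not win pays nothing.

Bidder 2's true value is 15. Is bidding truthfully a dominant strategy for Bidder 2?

Yes

Check each profile of the others' bids and compare truth against every alternative bid.
Others bid (6): truth gives 5, best alternative gives 1.
Others bid (15): truth gives 0, best alternative gives 0.
Others bid (23): truth gives 0, best alternative gives 0.
Others bid (36): truth gives 0, best alternative gives 0.
In every case the truthful bid is at least as good as any alternative, so it is a dominant strategy.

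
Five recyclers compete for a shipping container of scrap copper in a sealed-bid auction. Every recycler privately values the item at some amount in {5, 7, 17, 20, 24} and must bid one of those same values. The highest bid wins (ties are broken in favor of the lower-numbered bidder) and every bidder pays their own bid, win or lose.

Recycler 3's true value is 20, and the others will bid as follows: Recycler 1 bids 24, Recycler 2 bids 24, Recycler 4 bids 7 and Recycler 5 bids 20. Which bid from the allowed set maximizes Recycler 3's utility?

5

Bid 5: loses but pays 5, utility -5.
Bid 7: loses but pays 7, utility -7.
Bid 17: loses but pays 17, utility -17.
Bid 20: loses but pays 20, utility -20.
Bid 24: loses but pays 24, utility -24.
The best choice is 5 with utility -5.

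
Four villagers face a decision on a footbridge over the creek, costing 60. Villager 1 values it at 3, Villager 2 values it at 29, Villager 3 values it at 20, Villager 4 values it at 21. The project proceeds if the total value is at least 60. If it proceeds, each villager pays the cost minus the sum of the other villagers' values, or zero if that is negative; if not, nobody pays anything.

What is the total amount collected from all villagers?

Total value 73 ≥ cost 60, so it is built.
Villager 1: others sum to 70; max(0, 60 - 70) = 0.
Villager 2: others sum to 44; max(0, 60 - 44) = 16.
Villager 3: others sum to 53; max(0, 60 - 53) = 7.
Villager 4: others sum to 52; max(0, 60 - 52) = 8.
Total collected = 0 + 16 + 7 + 8 = 31.

31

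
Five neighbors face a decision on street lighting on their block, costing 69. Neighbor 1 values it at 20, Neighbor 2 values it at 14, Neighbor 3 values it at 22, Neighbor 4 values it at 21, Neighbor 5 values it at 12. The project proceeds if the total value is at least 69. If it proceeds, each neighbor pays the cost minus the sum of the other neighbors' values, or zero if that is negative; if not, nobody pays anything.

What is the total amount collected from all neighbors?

3

Total value 89 ≥ cost 69, so it is built.
Neighbor 1: others sum to 69; max(0, 69 - 69) = 0.
Neighbor 2: others sum to 75; max(0, 69 - 75) = 0.
Neighbor 3: others sum to 67; max(0, 69 - 67) = 2.
Neighbor 4: others sum to 68; max(0, 69 - 68) = 1.
Neighbor 5: others sum to 77; max(0, 69 - 77) = 0.
Total collected = 0 + 0 + 2 + 1 + 0 = 3.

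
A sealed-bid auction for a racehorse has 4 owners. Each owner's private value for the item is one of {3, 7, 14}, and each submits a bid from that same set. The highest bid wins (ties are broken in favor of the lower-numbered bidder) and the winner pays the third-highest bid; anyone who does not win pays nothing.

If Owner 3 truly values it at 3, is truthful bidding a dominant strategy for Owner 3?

Check each profile of the others' bids and compare truth against every alternative bid.
Others bid (3, 3, 3): truth gives 0, best alternative gives 0.
Others bid (3, 3, 7): truth gives 0, best alternative gives 0.
Others bid (3, 3, 14): truth gives 0, best alternative gives 0.
Others bid (3, 7, 3): truth gives 0, best alternative gives 0.
Others bid (3, 7, 7): truth gives 0, best alternative gives 0.
Others bid (3, 7, 14): truth gives 0, best alternative gives 0.
(Remaining 21 profiles checked similarly; truth is weakly best in each.)
In every case the truthful bid is at least as good as any alternative, so it is a dominant strategy.

Yes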